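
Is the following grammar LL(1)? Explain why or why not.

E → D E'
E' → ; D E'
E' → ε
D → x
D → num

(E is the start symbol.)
A grammar is LL(1) if for each non-terminal N with multiple productions, the predict sets of those productions are pairwise disjoint, where PREDICT(N → α) = (FIRST(α) \ {ε}) ∪ (FOLLOW(N) if α ⇒* ε).

Relevant sets:
  FOLLOW(E') = { $ }

For E':
  PREDICT(E' → ';' D E') = { ';' }
  PREDICT(E' → ε) = { $ }
For D:
  PREDICT(D → x) = { 'x' }
  PREDICT(D → num) = { 'num' }
E has a single production, so nothing to check there.

All predict sets are disjoint. The grammar IS LL(1).

Answer: Yes, the grammar is LL(1).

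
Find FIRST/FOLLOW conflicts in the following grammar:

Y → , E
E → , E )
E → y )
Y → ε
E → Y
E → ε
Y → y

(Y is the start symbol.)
No FIRST/FOLLOW conflicts.

A FIRST/FOLLOW conflict occurs when a non-terminal N has a nullable alternative N → β (β ⇒* ε) and another alternative N → α with FIRST(α) ∩ FOLLOW(N) ≠ ∅: on such a lookahead the parser cannot decide between expanding α and letting N vanish via β.

Nullable non-terminals: E, Y.
FIRST sets used below: FIRST(Y) = { ',', 'y', ε }

E: nullable alternative(s) E → Y, E → ε; FOLLOW(E) = { $, ')' }
  E → , E ): FIRST \ {ε} = { ',' } — disjoint from FOLLOW(E)
  E → y ): FIRST \ {ε} = { 'y' } — disjoint from FOLLOW(E)
  E → Y: FIRST \ {ε} = { ',', 'y' } — disjoint from FOLLOW(E)
  E → ε: FIRST \ {ε} = { } — disjoint from FOLLOW(E)

Y: nullable alternative(s) Y → ε; FOLLOW(Y) = { $, ')' }
  Y → , E: FIRST \ {ε} = { ',' } — disjoint from FOLLOW(Y)
  Y → ε: FIRST \ {ε} = { } — this is the only nullable alternative, skip
  Y → y: FIRST \ {ε} = { 'y' } — disjoint from FOLLOW(Y)

No FIRST/FOLLOW conflicts found.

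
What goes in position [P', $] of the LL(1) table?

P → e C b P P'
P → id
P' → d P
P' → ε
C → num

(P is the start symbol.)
To find M[P', $], we find productions for P' where $ is in the predict set (PREDICT(N → α) = (FIRST(α) \ {ε}) ∪ (FOLLOW(N) if α ⇒* ε)).

Relevant sets:
  FOLLOW(P') = { $, 'd' }

P' → d P: PREDICT = { 'd' }
P' → ε: PREDICT = { $, 'd' }
  $ is in predict set, so this production goes in M[P', $]

M[P', $] = P' → ε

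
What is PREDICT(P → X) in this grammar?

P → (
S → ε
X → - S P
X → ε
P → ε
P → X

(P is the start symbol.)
PREDICT(P → X) = (FIRST(RHS) \ {ε}) ∪ (FOLLOW(P) if ε ∈ FIRST(RHS), i.e. RHS ⇒* ε)
FIRST(X) = { '-', ε }
FIRST(X) = { '-', ε }
ε ∈ FIRST(X) (the right-hand side is nullable), so add FOLLOW(P) = { $ }
PREDICT(P → X) = { $, '-' }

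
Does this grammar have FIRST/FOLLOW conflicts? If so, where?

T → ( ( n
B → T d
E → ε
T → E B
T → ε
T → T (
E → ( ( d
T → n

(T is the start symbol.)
Yes. T → '(' '(' n with FOLLOW(T) on { '(' }; T → E B with FOLLOW(T) on { '(', 'd' }; T → T '(' with FOLLOW(T) on { '(', 'd' }; E → '(' '(' d with FOLLOW(E) on { '(' }

Nullable non-terminals: E, T.
FIRST sets used below: FIRST(E) = { '(', ε }, FIRST(B) = { '(', 'd', 'n' }, FIRST(T) = { '(', 'd', 'n', ε }

E: nullable alternative(s) E → ε; FOLLOW(E) = { '(', 'd', 'n' }
  E → ε: FIRST \ {ε} = { } — this is the only nullable alternative, skip
  E → ( ( d: FIRST \ {ε} = { '(' } — overlaps FOLLOW(E) on { '(' }: CONFLICT

T: nullable alternative(s) T → ε; FOLLOW(T) = { $, '(', 'd' }
  T → ( ( n: FIRST \ {ε} = { '(' } — overlaps FOLLOW(T) on { '(' }: CONFLICT
  T → E B: FIRST \ {ε} = { '(', 'd', 'n' } — overlaps FOLLOW(T) on { '(', 'd' }: CONFLICT
  T → ε: FIRST \ {ε} = { } — this is the only nullable alternative, skip
  T → T (: FIRST \ {ε} = { '(', 'd', 'n' } — overlaps FOLLOW(T) on { '(', 'd' }: CONFLICT
  T → n: FIRST \ {ε} = { 'n' } — disjoint from FOLLOW(T)

B has no nullable alternative, so no FIRST/FOLLOW check is needed there.

So the grammar has 4 FIRST/FOLLOW conflicts (marked CONFLICT above).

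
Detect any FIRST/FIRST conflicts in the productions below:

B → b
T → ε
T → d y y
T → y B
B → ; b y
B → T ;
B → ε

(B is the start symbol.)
FIRST sets of the non-terminals at (or reachable through a nullable prefix from) the front of some alternative:
  FIRST(T) = { 'd', 'y', ε }

Productions for B:
  B → b: FIRST = { 'b' }
  B → ; b y: FIRST = { ';' }
  B → T ;: FIRST = { ';', 'd', 'y' }
  B → ε: FIRST = { ε }
Productions for T:
  T → ε: FIRST = { ε }
  T → d y y: FIRST = { 'd' }
  T → y B: FIRST = { 'y' }

Conflict for B: B → ; b y and B → T ;
  Overlap: { ';' }

Answer: Yes. B → ';' b y / B → T ';' on { ';' }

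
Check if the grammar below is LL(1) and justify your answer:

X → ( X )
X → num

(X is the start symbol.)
Yes, the grammar is LL(1).

A grammar is LL(1) if for each non-terminal N with multiple productions, the predict sets of those productions are pairwise disjoint, where PREDICT(N → α) = (FIRST(α) \ {ε}) ∪ (FOLLOW(N) if α ⇒* ε).

For X:
  PREDICT(X → '(' X ')') = { '(' }
  PREDICT(X → num) = { 'num' }

All predict sets are disjoint. The grammar IS LL(1).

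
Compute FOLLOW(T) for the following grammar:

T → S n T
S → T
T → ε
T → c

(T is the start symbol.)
To compute FOLLOW(T), find every occurrence of T on a right-hand side N → α T β: add FIRST(β) \ {ε}, and if β is empty or nullable also add FOLLOW(N). Iterate to a fixed point.

T is the start symbol, so $ ∈ FOLLOW(T).
In T → S n T: T is at the end; this adds FOLLOW(T) to itself — nothing new
In S → T: T is at the end, add FOLLOW(S)

The FOLLOW sets referred to above (computed the same way, to a fixed point):
  FOLLOW(S) = { 'n' }

Taking the union: FOLLOW(T) = { $, 'n' }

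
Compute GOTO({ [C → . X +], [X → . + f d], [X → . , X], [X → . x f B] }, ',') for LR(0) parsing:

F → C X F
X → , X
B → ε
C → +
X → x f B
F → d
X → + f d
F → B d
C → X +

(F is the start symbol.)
{ [X → , . X], [X → . + f d], [X → . , X], [X → . x f B] }

GOTO(I, ',') = CLOSURE({ [A → αX.β] : [A → α.Xβ] ∈ I, X = ',' })

Items with dot before ',', with the dot advanced:
  [X → . , X] → [X → , . X]
Closure of the advanced items:
  [X → , . X] has the dot before X: add [X → . , X], [X → . x f B], [X → . + f d]

GOTO = { [X → , . X], [X → . + f d], [X → . , X], [X → . x f B] }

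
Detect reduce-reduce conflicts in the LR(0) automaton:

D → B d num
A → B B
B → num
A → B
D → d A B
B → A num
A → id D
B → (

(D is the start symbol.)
Yes — I11: [A → B .] vs [A → B B .]; I12: [A → B .] vs [D → d A B .]; I13: [B → A num .] vs [B → num .]

Augment with D' → D and build the canonical LR(0) collection (I0 = CLOSURE({[D' → . D]}), then GOTO on every symbol after a dot until no new states appear). It has 17 states:
  I0: { [A → . B B], [A → . B], [A → . id D], [B → . (], [B → . A num], [B → . num], [D → . B d num], [D → . d A B], [D' → . D] }  — shift
  I1: { [B → ( .] }  — reduce
  I2: { [B → A . num] }  — shift
  I3: { [A → . B B], [A → . B], [A → . id D], [A → B . B], [A → B .], [B → . (], [B → . A num], [B → . num], [D → B . d num] }  — shift, reduce
  I4: { [D' → D .] }  — accept
  I5: { [A → . B B], [A → . B], [A → . id D], [B → . (], [B → . A num], [B → . num], [D → d . A B] }  — shift
  I6: { [A → . B B], [A → . B], [A → . id D], [A → id . D], [B → . (], [B → . A num], [B → . num], [D → . B d num], [D → . d A B] }  — shift
  I7: { [B → num .] }  — reduce
  I8: { [A → id D .] }  — reduce
  I9: { [A → . B B], [A → . B], [A → . id D], [B → . (], [B → . A num], [B → . num], [B → A . num], [D → d A . B] }  — shift
  I10: { [A → . B B], [A → . B], [A → . id D], [A → B . B], [A → B .], [B → . (], [B → . A num], [B → . num] }  — shift, reduce
  I11: { [A → . B B], [A → . B], [A → . id D], [A → B . B], [A → B .], [A → B B .], [B → . (], [B → . A num], [B → . num] }  — shift, 2 reduces
  I12: { [A → . B B], [A → . B], [A → . id D], [A → B . B], [A → B .], [B → . (], [B → . A num], [B → . num], [D → d A B .] }  — shift, 2 reduces
  I13: { [B → A num .], [B → num .] }  — 2 reduces
  I14: { [D → B d . num] }  — shift
  I15: { [D → B d num .] }  — reduce
  I16: { [B → A num .] }  — reduce

I11 contains complete items [A → B .], [A → B B .] — reduce-reduce conflict.
I12 contains complete items [A → B .], [D → d A B .] — reduce-reduce conflict.
I13 contains complete items [B → A num .], [B → num .] — reduce-reduce conflict.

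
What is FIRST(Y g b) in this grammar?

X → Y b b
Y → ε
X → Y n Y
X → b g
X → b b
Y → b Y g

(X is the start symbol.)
FIRST sets of the non-terminals involved (from the grammar, by fixed-point iteration):
  FIRST(Y) = { 'b', ε }

To compute FIRST(Y g b), process the symbols left to right:
Symbol Y is a non-terminal. Add FIRST(Y) \ {ε} = { 'b' }
Y is nullable (ε ∈ FIRST(Y)), continue to the next symbol.
Symbol g is a terminal. Add 'g' and stop.
FIRST(Y g b) = { 'b', 'g' }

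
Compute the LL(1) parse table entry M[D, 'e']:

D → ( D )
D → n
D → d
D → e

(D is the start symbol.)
D → e

To find M[D, 'e'], we find productions for D where 'e' is in the predict set (PREDICT(N → α) = (FIRST(α) \ {ε}) ∪ (FOLLOW(N) if α ⇒* ε)).

D → ( D ): PREDICT = { '(' }
D → n: PREDICT = { 'n' }
D → d: PREDICT = { 'd' }
D → e: PREDICT = { 'e' }
  'e' is in predict set, so this production goes in M[D, 'e']

M[D, 'e'] = D → e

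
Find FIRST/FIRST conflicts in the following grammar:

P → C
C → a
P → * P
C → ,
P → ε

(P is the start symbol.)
A FIRST/FIRST conflict occurs when two productions N → α and N → β for the same non-terminal have FIRST(α) ∩ FIRST(β) ≠ ∅ (with ε ∈ FIRST of a nullable right-hand side, so two nullable alternatives also conflict).

FIRST sets of the non-terminals at (or reachable through a nullable prefix from) the front of some alternative:
  FIRST(C) = { ',', 'a' }

Productions for P:
  P → C: FIRST = { ',', 'a' }
  P → * P: FIRST = { '*' }
  P → ε: FIRST = { ε }
Productions for C:
  C → a: FIRST = { 'a' }
  C → ,: FIRST = { ',' }

All alternatives of each non-terminal have pairwise disjoint FIRST sets.

Answer: No FIRST/FIRST conflicts.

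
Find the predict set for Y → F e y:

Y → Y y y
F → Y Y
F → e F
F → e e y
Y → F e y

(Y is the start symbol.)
PREDICT(Y → F e y) = (FIRST(RHS) \ {ε}) ∪ (FOLLOW(Y) if ε ∈ FIRST(RHS), i.e. RHS ⇒* ε)
FIRST(F) = { 'e' }
FIRST(F e y) = { 'e' }
ε ∉ FIRST(F e y), so FOLLOW(Y) is not added.
PREDICT(Y → F e y) = { 'e' }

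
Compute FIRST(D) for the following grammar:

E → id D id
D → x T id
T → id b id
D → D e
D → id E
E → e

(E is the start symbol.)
{ 'id', 'x' }

To compute FIRST(D), examine every production with D on the left-hand side, reading each right-hand side left to right until a non-nullable symbol is reached.

From D → x T id:
  - x is a terminal: add 'x' and stop
From D → D e:
  - D is the symbol being defined: contributes nothing new
    D is not nullable, so stop
From D → id E:
  - id is a terminal: add 'id' and stop

Collecting: FIRST(D) = { 'id', 'x' }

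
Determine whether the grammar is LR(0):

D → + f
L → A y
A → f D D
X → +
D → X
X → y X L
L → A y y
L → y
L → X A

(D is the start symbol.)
A grammar is LR(0) if no state in the canonical LR(0) collection has:
  - both a shift item (dot before a terminal) and a complete item (shift-reduce conflict), or
  - two or more complete items (reduce-reduce conflict; the accept item [D' → D .] counts as a complete item here).

Augment with D' → D and build the canonical LR(0) collection (I0 = CLOSURE({[D' → . D]}), then GOTO on every symbol after a dot until no new states appear). It has 18 states:
  I0: { [D → . + f], [D → . X], [D' → . D], [X → . +], [X → . y X L] }  — shift
  I1: { [D → + . f], [X → + .] }  — shift, reduce
  I2: { [D' → D .] }  — accept
  I3: { [D → X .] }  — reduce
  I4: { [X → . +], [X → . y X L], [X → y . X L] }  — shift
  I5: { [X → + .] }  — reduce
  I6: { [A → . f D D], [L → . A y y], [L → . A y], [L → . X A], [L → . y], [X → . +], [X → . y X L], [X → y X . L] }  — shift
  I7: { [L → A . y y], [L → A . y] }  — shift
  I8: { [X → y X L .] }  — reduce
  I9: { [A → . f D D], [L → X . A] }  — shift
  I10: { [A → f . D D], [D → . + f], [D → . X], [X → . +], [X → . y X L] }  — shift
  I11: { [L → y .], [X → . +], [X → . y X L], [X → y . X L] }  — shift, reduce
  I12: { [A → f D . D], [D → . + f], [D → . X], [X → . +], [X → . y X L] }  — shift
  I13: { [A → f D D .] }  — reduce
  I14: { [L → X A .] }  — reduce
  I15: { [L → A y . y], [L → A y .] }  — shift, reduce
  I16: { [L → A y y .] }  — reduce
  I17: { [D → + f .] }  — reduce

Conflict in state I1:
  Shift-reduce conflict between [X → + .] and [D → + . f]
So the grammar is NOT LR(0).

Answer: No. Shift-reduce conflict between [X → + .] and [D → + . f]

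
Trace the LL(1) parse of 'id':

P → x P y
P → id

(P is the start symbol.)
LL(1) parsing maintains a stack (initially the start symbol over $) and the input. At each step: if the stack top is a terminal, match it against the current input token; if it is a non-terminal N, replace it with the RHS of M[N, lookahead] (the unique production whose predict set contains the lookahead).

Stack is shown with the top on the left.

Stack  Input  Action
--------------------
P $    id $   output P → id
id $   id $   match 'id'
$      $      accept

The string is accepted.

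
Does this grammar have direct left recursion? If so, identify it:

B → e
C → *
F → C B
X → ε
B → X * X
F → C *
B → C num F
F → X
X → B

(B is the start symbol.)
Direct left recursion occurs when N → N α for some non-terminal N (the right-hand side begins with the left-hand side itself).

B → e: starts with e
C → *: starts with '*'
F → C B: starts with C
X → ε: starts with ε
B → X * X: starts with X
F → C *: starts with C
B → C num F: starts with C
F → X: starts with X
X → B: starts with B

No direct left recursion found.

Answer: No direct left recursion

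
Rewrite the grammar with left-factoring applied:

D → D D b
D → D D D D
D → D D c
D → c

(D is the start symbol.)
D → D D D'
D' → b
D' → D D
D' → c
D → c

Left-factoring transforms A → αβ₁ | αβ₂ into A → αA' and A' → β₁ | β₂
(α is the longest common prefix among the alternatives). Repeat until
no nonterminal has two alternatives with a common prefix.

Round 1: D has alternatives sharing prefix 'D D'. Introduce D': D → D D D'
  Add: D' → b
  Add: D' → D D
  Add: D' → c

No remaining common prefixes — done.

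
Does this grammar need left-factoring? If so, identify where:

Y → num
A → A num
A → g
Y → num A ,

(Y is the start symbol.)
Left-factoring is needed when two productions for the same non-terminal
share a common prefix on the right-hand side.

Productions for Y:
  Y → num
  Y → num A ,
Productions for A:
  A → A num
  A → g

Found common prefix 'num' in productions for Y

Answer: Yes, Y has productions with common prefix 'num'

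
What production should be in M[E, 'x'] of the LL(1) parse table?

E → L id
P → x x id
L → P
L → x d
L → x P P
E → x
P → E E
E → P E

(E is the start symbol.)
To find M[E, 'x'], we find productions for E where 'x' is in the predict set (PREDICT(N → α) = (FIRST(α) \ {ε}) ∪ (FOLLOW(N) if α ⇒* ε)).

Relevant sets:
  FIRST(L) = { 'x' }
  FIRST(P) = { 'x' }

E → L id: PREDICT = { 'x' }
  'x' is in predict set, so this production goes in M[E, 'x']
E → x: PREDICT = { 'x' }
  'x' is in predict set, so this production goes in M[E, 'x']
E → P E: PREDICT = { 'x' }
  'x' is in predict set, so this production goes in M[E, 'x']

M[E, 'x'] = E → L id, E → x, E → P E  (a multiply-defined cell — the grammar is not LL(1))

Answer: E → L id, E → x, E → P E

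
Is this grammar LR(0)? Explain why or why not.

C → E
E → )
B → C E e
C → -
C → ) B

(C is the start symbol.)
A grammar is LR(0) if no state in the canonical LR(0) collection has:
  - both a shift item (dot before a terminal) and a complete item (shift-reduce conflict), or
  - two or more complete items (reduce-reduce conflict; the accept item [C' → C .] counts as a complete item here).

Augment with C' → C and build the canonical LR(0) collection (I0 = CLOSURE({[C' → . C]}), then GOTO on every symbol after a dot until no new states appear). It has 10 states:
  I0: { [C → . ) B], [C → . -], [C → . E], [C' → . C], [E → . )] }  — shift
  I1: { [B → . C E e], [C → ) . B], [C → . ) B], [C → . -], [C → . E], [E → ) .], [E → . )] }  — shift, reduce
  I2: { [C → - .] }  — reduce
  I3: { [C' → C .] }  — accept
  I4: { [C → E .] }  — reduce
  I5: { [C → ) B .] }  — reduce
  I6: { [B → C . E e], [E → . )] }  — shift
  I7: { [E → ) .] }  — reduce
  I8: { [B → C E . e] }  — shift
  I9: { [B → C E e .] }  — reduce

Conflict in state I1:
  Shift-reduce conflict between [E → ) .] and [C → . ) B]
So the grammar is NOT LR(0).

Answer: No. Shift-reduce conflict between [E → ) .] and [C → . ) B]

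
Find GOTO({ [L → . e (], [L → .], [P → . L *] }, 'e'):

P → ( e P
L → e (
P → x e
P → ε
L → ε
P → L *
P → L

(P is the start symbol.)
GOTO(I, 'e') = CLOSURE({ [A → αX.β] : [A → α.Xβ] ∈ I, X = 'e' })

Items with dot before 'e', with the dot advanced:
  [L → . e (] → [L → e . (]
Closure adds nothing (no advanced item has the dot before a non-terminal).

GOTO = { [L → e . (] }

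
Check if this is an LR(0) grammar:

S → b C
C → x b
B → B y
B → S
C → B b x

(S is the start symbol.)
Yes, the grammar is LR(0)

A grammar is LR(0) if no state in the canonical LR(0) collection has:
  - both a shift item (dot before a terminal) and a complete item (shift-reduce conflict), or
  - two or more complete items (reduce-reduce conflict; the accept item [S' → S .] counts as a complete item here).

Augment with S' → S and build the canonical LR(0) collection (I0 = CLOSURE({[S' → . S]}), then GOTO on every symbol after a dot until no new states appear). It has 11 states:
  I0: { [S → . b C], [S' → . S] }  — shift
  I1: { [S' → S .] }  — accept
  I2: { [B → . B y], [B → . S], [C → . B b x], [C → . x b], [S → . b C], [S → b . C] }  — shift
  I3: { [B → B . y], [C → B . b x] }  — shift
  I4: { [S → b C .] }  — reduce
  I5: { [B → S .] }  — reduce
  I6: { [C → x . b] }  — shift
  I7: { [C → x b .] }  — reduce
  I8: { [C → B b . x] }  — shift
  I9: { [B → B y .] }  — reduce
  I10: { [C → B b x .] }  — reduce

Every state is either a pure shift/goto state or contains exactly one complete item and nothing to shift — no conflicts. The grammar is LR(0).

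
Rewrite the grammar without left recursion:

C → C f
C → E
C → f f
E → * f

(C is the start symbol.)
C is directly left-recursive. The standard transformation for
  A → A α₁ | ... | A α_m | β₁ | ... | β_n
is
  A  → β₁ A' | ... | β_n A'
  A' → α₁ A' | ... | α_m A' | ε

C → E becomes C → E C'
C → f f becomes C → f f C'
C → C f becomes C' → f C'
Add C' → ε

Productions for other non-terminals are unchanged:
  E → * f

Resulting grammar:
C → E C'
C → f f C'
C' → f C'
C' → ε
E → * f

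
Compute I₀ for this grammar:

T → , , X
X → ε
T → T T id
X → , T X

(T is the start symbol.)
First, augment the grammar with T' → T
I₀ = CLOSURE({ [T' → . T] }):
  [T' → . T] has the dot before T: add [T → . , , X], [T → . T T id]
No further items can be added.

I₀ = { [T → . , , X], [T → . T T id], [T' → . T] }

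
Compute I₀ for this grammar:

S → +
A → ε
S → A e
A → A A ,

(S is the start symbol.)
First, augment the grammar with S' → S
I₀ = CLOSURE({ [S' → . S] }):
  [S' → . S] has the dot before S: add [S → . +], [S → . A e]
  [S → . A e] has the dot before A: add [A → .], [A → . A A ,]
No further items can be added.

I₀ = { [A → . A A ,], [A → .], [S → . +], [S → . A e], [S' → . S] }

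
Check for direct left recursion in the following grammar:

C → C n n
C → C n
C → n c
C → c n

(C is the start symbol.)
Direct left recursion occurs when N → N α for some non-terminal N (the right-hand side begins with the left-hand side itself).

C → C n n: LEFT RECURSIVE (starts with C)
C → C n: LEFT RECURSIVE (starts with C)
C → n c: starts with n
C → c n: starts with c

The grammar has direct left recursion on: C.

Answer: Yes, C is left-recursive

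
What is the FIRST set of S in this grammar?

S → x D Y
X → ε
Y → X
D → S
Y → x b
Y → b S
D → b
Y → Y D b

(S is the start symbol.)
{ 'x' }

To compute FIRST(S), examine every production with S on the left-hand side, reading each right-hand side left to right until a non-nullable symbol is reached.

From S → x D Y:
  - x is a terminal: add 'x' and stop

Collecting: FIRST(S) = { 'x' }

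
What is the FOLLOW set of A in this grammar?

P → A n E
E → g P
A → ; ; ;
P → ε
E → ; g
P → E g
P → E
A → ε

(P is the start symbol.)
To compute FOLLOW(A), find every occurrence of A on a right-hand side N → α A β: add FIRST(β) \ {ε}, and if β is empty or nullable also add FOLLOW(N). Iterate to a fixed point.

In P → A n E: A is followed by n E, add FIRST(n E) \ {ε} = { 'n' }

Taking the union: FOLLOW(A) = { 'n' }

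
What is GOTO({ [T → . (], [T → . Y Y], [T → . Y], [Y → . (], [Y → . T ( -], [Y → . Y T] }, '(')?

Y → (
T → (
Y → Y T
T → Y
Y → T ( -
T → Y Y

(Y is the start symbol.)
GOTO(I, '(') = CLOSURE({ [A → αX.β] : [A → α.Xβ] ∈ I, X = '(' })

Items with dot before '(', with the dot advanced:
  [T → . (] → [T → ( .]
  [Y → . (] → [Y → ( .]
Closure adds nothing (no advanced item has the dot before a non-terminal).

GOTO = { [T → ( .], [Y → ( .] }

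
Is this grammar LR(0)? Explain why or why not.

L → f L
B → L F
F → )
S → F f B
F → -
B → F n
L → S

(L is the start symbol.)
A grammar is LR(0) if no state in the canonical LR(0) collection has:
  - both a shift item (dot before a terminal) and a complete item (shift-reduce conflict), or
  - two or more complete items (reduce-reduce conflict; the accept item [L' → L .] counts as a complete item here).

Augment with L' → L and build the canonical LR(0) collection (I0 = CLOSURE({[L' → . L]}), then GOTO on every symbol after a dot until no new states appear). It has 14 states:
  I0: { [F → . )], [F → . -], [L → . S], [L → . f L], [L' → . L], [S → . F f B] }  — shift
  I1: { [F → ) .] }  — reduce
  I2: { [F → - .] }  — reduce
  I3: { [S → F . f B] }  — shift
  I4: { [L' → L .] }  — accept
  I5: { [L → S .] }  — reduce
  I6: { [F → . )], [F → . -], [L → . S], [L → . f L], [L → f . L], [S → . F f B] }  — shift
  I7: { [L → f L .] }  — reduce
  I8: { [B → . F n], [B → . L F], [F → . )], [F → . -], [L → . S], [L → . f L], [S → . F f B], [S → F f . B] }  — shift
  I9: { [S → F f B .] }  — reduce
  I10: { [B → F . n], [S → F . f B] }  — shift
  I11: { [B → L . F], [F → . )], [F → . -] }  — shift
  I12: { [B → L F .] }  — reduce
  I13: { [B → F n .] }  — reduce

Every state is either a pure shift/goto state or contains exactly one complete item and nothing to shift — no conflicts. The grammar is LR(0).

Answer: Yes, the grammar is LR(0)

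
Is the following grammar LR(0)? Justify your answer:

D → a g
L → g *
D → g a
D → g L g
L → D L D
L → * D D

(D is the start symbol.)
No. Shift-reduce conflict between [D → g a .] and [D → a . g]

Augment with D' → D and build the canonical LR(0) collection (I0 = CLOSURE({[D' → . D]}), then GOTO on every symbol after a dot until no new states appear). It has 16 states:
  I0: { [D → . a g], [D → . g L g], [D → . g a], [D' → . D] }  — shift
  I1: { [D' → D .] }  — accept
  I2: { [D → a . g] }  — shift
  I3: { [D → . a g], [D → . g L g], [D → . g a], [D → g . L g], [D → g . a], [L → . * D D], [L → . D L D], [L → . g *] }  — shift
  I4: { [D → . a g], [D → . g L g], [D → . g a], [L → * . D D] }  — shift
  I5: { [D → . a g], [D → . g L g], [D → . g a], [L → . * D D], [L → . D L D], [L → . g *], [L → D . L D] }  — shift
  I6: { [D → g L . g] }  — shift
  I7: { [D → a . g], [D → g a .] }  — shift, reduce
  I8: { [D → . a g], [D → . g L g], [D → . g a], [D → g . L g], [D → g . a], [L → . * D D], [L → . D L D], [L → . g *], [L → g . *] }  — shift
  I9: { [D → . a g], [D → . g L g], [D → . g a], [L → * . D D], [L → g * .] }  — shift, reduce
  I10: { [D → . a g], [D → . g L g], [D → . g a], [L → * D . D] }  — shift
  I11: { [L → * D D .] }  — reduce
  I12: { [D → a g .] }  — reduce
  I13: { [D → g L g .] }  — reduce
  I14: { [D → . a g], [D → . g L g], [D → . g a], [L → D L . D] }  — shift
  I15: { [L → D L D .] }  — reduce

Conflict in state I7:
  Shift-reduce conflict between [D → g a .] and [D → a . g]
So the grammar is NOT LR(0).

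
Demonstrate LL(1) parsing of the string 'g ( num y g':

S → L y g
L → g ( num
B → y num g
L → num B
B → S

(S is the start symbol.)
Stack is shown with the top on the left.

Stack          Input          Action
------------------------------------
S $            g ( num y g $  output S → L y g
L y g $        g ( num y g $  output L → g ( num
g ( num y g $  g ( num y g $  match 'g'
( num y g $    ( num y g $    match '('
num y g $      num y g $      match 'num'
y g $          y g $          match 'y'
g $            g $            match 'g'
$              $              accept

The string is accepted.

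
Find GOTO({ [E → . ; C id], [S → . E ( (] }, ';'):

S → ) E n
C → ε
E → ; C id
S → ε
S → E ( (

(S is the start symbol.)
GOTO(I, ';') = CLOSURE({ [A → αX.β] : [A → α.Xβ] ∈ I, X = ';' })

Items with dot before ';', with the dot advanced:
  [E → . ; C id] → [E → ; . C id]
Closure of the advanced items:
  [E → ; . C id] has the dot before C: add [C → .]

GOTO = { [C → .], [E → ; . C id] }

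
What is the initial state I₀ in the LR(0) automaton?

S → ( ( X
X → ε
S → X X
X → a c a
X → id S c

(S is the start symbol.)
First, augment the grammar with S' → S
I₀ = CLOSURE({ [S' → . S] }):
  [S' → . S] has the dot before S: add [S → . ( ( X], [S → . X X]
  [S → . X X] has the dot before X: add [X → .], [X → . a c a], [X → . id S c]
No further items can be added.

I₀ = { [S → . ( ( X], [S → . X X], [S' → . S], [X → . a c a], [X → . id S c], [X → .] }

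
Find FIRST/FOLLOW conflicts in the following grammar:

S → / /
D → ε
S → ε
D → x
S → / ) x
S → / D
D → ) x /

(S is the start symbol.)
A FIRST/FOLLOW conflict occurs when a non-terminal N has a nullable alternative N → β (β ⇒* ε) and another alternative N → α with FIRST(α) ∩ FOLLOW(N) ≠ ∅: on such a lookahead the parser cannot decide between expanding α and letting N vanish via β.

Nullable non-terminals: D, S.

D: nullable alternative(s) D → ε; FOLLOW(D) = { $ }
  D → ε: FIRST \ {ε} = { } — this is the only nullable alternative, skip
  D → x: FIRST \ {ε} = { 'x' } — disjoint from FOLLOW(D)
  D → ) x /: FIRST \ {ε} = { ')' } — disjoint from FOLLOW(D)

S: nullable alternative(s) S → ε; FOLLOW(S) = { $ }
  S → / /: FIRST \ {ε} = { '/' } — disjoint from FOLLOW(S)
  S → ε: FIRST \ {ε} = { } — this is the only nullable alternative, skip
  S → / ) x: FIRST \ {ε} = { '/' } — disjoint from FOLLOW(S)
  S → / D: FIRST \ {ε} = { '/' } — disjoint from FOLLOW(S)

No FIRST/FOLLOW conflicts found.

Answer: No FIRST/FOLLOW conflicts.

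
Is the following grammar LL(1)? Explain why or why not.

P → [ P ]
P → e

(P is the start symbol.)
For P:
  PREDICT(P → '[' P ']') = { '[' }
  PREDICT(P → e) = { 'e' }

All predict sets are disjoint. The grammar IS LL(1).

Answer: Yes, the grammar is LL(1).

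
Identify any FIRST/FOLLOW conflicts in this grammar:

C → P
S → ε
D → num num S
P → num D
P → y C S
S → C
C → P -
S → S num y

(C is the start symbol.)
A FIRST/FOLLOW conflict occurs when a non-terminal N has a nullable alternative N → β (β ⇒* ε) and another alternative N → α with FIRST(α) ∩ FOLLOW(N) ≠ ∅: on such a lookahead the parser cannot decide between expanding α and letting N vanish via β.

Nullable non-terminals: S.
FIRST sets used below: FIRST(C) = { 'num', 'y' }, FIRST(S) = { 'num', 'y', ε }

S: nullable alternative(s) S → ε; FOLLOW(S) = { $, '-', 'num', 'y' }
  S → ε: FIRST \ {ε} = { } — this is the only nullable alternative, skip
  S → C: FIRST \ {ε} = { 'num', 'y' } — overlaps FOLLOW(S) on { 'num', 'y' }: CONFLICT
  S → S num y: FIRST \ {ε} = { 'num', 'y' } — overlaps FOLLOW(S) on { 'num', 'y' }: CONFLICT

C, D, P have no nullable alternative, so no FIRST/FOLLOW check is needed there.

So the grammar has 2 FIRST/FOLLOW conflicts (marked CONFLICT above).

Answer: Yes. S → C with FOLLOW(S) on { 'num', 'y' }; S → S num y with FOLLOW(S) on { 'num', 'y' }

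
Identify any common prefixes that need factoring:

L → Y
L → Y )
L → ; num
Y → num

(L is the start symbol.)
Left-factoring is needed when two productions for the same non-terminal
share a common prefix on the right-hand side.

Productions for L:
  L → Y
  L → Y )
  L → ; num

Found common prefix 'Y' in productions for L

Answer: Yes, L has productions with common prefix 'Y'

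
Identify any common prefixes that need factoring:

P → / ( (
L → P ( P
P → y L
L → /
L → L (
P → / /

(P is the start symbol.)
Left-factoring is needed when two productions for the same non-terminal
share a common prefix on the right-hand side.

Productions for P:
  P → / ( (
  P → y L
  P → / /
Productions for L:
  L → P ( P
  L → /
  L → L (

Found common prefix '/' in productions for P

Answer: Yes, P has productions with common prefix '/'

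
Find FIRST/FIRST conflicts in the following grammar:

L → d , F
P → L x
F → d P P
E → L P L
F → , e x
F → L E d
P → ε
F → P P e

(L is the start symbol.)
A FIRST/FIRST conflict occurs when two productions N → α and N → β for the same non-terminal have FIRST(α) ∩ FIRST(β) ≠ ∅ (with ε ∈ FIRST of a nullable right-hand side, so two nullable alternatives also conflict).

FIRST sets of the non-terminals at (or reachable through a nullable prefix from) the front of some alternative:
  FIRST(L) = { 'd' }
  FIRST(P) = { 'd', ε }

Productions for P:
  P → L x: FIRST = { 'd' }
  P → ε: FIRST = { ε }
Productions for F:
  F → d P P: FIRST = { 'd' }
  F → , e x: FIRST = { ',' }
  F → L E d: FIRST = { 'd' }
  F → P P e: FIRST = { 'd', 'e' }
L, E have only one production, so no FIRST/FIRST conflict is possible there.

Conflict for F: F → d P P and F → L E d
  Overlap: { 'd' }
Conflict for F: F → d P P and F → P P e
  Overlap: { 'd' }
Conflict for F: F → L E d and F → P P e
  Overlap: { 'd' }

Answer: Yes. F → d P P / F → L E d on { 'd' }; F → d P P / F → P P e on { 'd' }; F → L E d / F → P P e on { 'd' }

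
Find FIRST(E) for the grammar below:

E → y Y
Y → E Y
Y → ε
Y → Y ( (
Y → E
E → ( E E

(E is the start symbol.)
To compute FIRST(E), examine every production with E on the left-hand side, reading each right-hand side left to right until a non-nullable symbol is reached.

From E → y Y:
  - y is a terminal: add 'y' and stop
From E → ( E E:
  - '(' is a terminal: add '(' and stop

Collecting: FIRST(E) = { '(', 'y' }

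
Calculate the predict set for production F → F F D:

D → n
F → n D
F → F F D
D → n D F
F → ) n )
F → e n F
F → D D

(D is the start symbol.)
PREDICT(F → F F D) = (FIRST(RHS) \ {ε}) ∪ (FOLLOW(F) if ε ∈ FIRST(RHS), i.e. RHS ⇒* ε)
FIRST(F) = { ')', 'e', 'n' }
FIRST(F F D) = { ')', 'e', 'n' }
ε ∉ FIRST(F F D), so FOLLOW(F) is not added.
PREDICT(F → F F D) = { ')', 'e', 'n' }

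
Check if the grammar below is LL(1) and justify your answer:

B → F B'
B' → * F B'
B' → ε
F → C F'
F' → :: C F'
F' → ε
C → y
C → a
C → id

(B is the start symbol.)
Relevant sets:
  FOLLOW(B') = { $ }
  FOLLOW(F') = { $, '*' }

For B':
  PREDICT(B' → '*' F B') = { '*' }
  PREDICT(B' → ε) = { $ }
For F':
  PREDICT(F' → :: C F') = { '::' }
  PREDICT(F' → ε) = { $, '*' }
For C:
  PREDICT(C → y) = { 'y' }
  PREDICT(C → a) = { 'a' }
  PREDICT(C → id) = { 'id' }
B, F have a single production, so nothing to check there.

All predict sets are disjoint. The grammar IS LL(1).

Answer: Yes, the grammar is LL(1).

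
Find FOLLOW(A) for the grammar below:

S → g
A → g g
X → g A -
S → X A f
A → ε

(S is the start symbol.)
{ '-', 'f' }

To compute FOLLOW(A), find every occurrence of A on a right-hand side N → α A β: add FIRST(β) \ {ε}, and if β is empty or nullable also add FOLLOW(N). Iterate to a fixed point.

In X → g A -: A is followed by '-', add FIRST('-') \ {ε} = { '-' }
In S → X A f: A is followed by f, add FIRST(f) \ {ε} = { 'f' }

Taking the union: FOLLOW(A) = { '-', 'f' }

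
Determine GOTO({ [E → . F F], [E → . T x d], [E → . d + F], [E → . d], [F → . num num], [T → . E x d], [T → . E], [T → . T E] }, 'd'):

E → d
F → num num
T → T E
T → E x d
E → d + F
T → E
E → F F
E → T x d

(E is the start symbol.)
GOTO(I, 'd') = CLOSURE({ [A → αX.β] : [A → α.Xβ] ∈ I, X = 'd' })

Items with dot before 'd', with the dot advanced:
  [E → . d] → [E → d .]
  [E → . d + F] → [E → d . + F]
Closure adds nothing (no advanced item has the dot before a non-terminal).

GOTO = { [E → d . + F], [E → d .] }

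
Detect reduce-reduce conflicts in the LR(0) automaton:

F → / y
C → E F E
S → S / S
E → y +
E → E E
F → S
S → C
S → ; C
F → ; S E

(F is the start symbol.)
Yes — I17: [S → ; C .] vs [S → C .]

Augment with F' → F and build the canonical LR(0) collection (I0 = CLOSURE({[F' → . F]}), then GOTO on every symbol after a dot until no new states appear). It has 21 states:
  I0: { [C → . E F E], [E → . E E], [E → . y +], [F → . / y], [F → . ; S E], [F → . S], [F' → . F], [S → . ; C], [S → . C], [S → . S / S] }  — shift
  I1: { [F → / . y] }  — shift
  I2: { [C → . E F E], [E → . E E], [E → . y +], [F → ; . S E], [S → . ; C], [S → . C], [S → . S / S], [S → ; . C] }  — shift
  I3: { [S → C .] }  — reduce
  I4: { [C → . E F E], [C → E . F E], [E → . E E], [E → . y +], [E → E . E], [F → . / y], [F → . ; S E], [F → . S], [S → . ; C], [S → . C], [S → . S / S] }  — shift
  I5: { [F' → F .] }  — accept
  I6: { [F → S .], [S → S . / S] }  — shift, reduce
  I7: { [E → y . +] }  — shift
  I8: { [E → y + .] }  — reduce
  I9: { [C → . E F E], [E → . E E], [E → . y +], [S → . ; C], [S → . C], [S → . S / S], [S → S / . S] }  — shift
  I10: { [C → . E F E], [E → . E E], [E → . y +], [S → ; . C] }  — shift
  I11: { [S → S . / S], [S → S / S .] }  — shift, reduce
  I12: { [S → ; C .] }  — reduce
  I13: { [C → . E F E], [C → E . F E], [E → . E E], [E → . y +], [E → E . E], [E → E E .], [F → . / y], [F → . ; S E], [F → . S], [S → . ; C], [S → . C], [S → . S / S] }  — shift, reduce
  I14: { [C → E F . E], [E → . E E], [E → . y +] }  — shift
  I15: { [C → E F E .], [E → . E E], [E → . y +], [E → E . E] }  — shift, reduce
  I16: { [E → . E E], [E → . y +], [E → E . E], [E → E E .] }  — shift, reduce
  I17: { [S → ; C .], [S → C .] }  — 2 reduces
  I18: { [E → . E E], [E → . y +], [F → ; S . E], [S → S . / S] }  — shift
  I19: { [E → . E E], [E → . y +], [E → E . E], [F → ; S E .] }  — shift, reduce
  I20: { [F → / y .] }  — reduce

I17 contains complete items [S → ; C .], [S → C .] — reduce-reduce conflict.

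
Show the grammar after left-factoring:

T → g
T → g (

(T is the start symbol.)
T → g T'
T' → ε
T' → (

Left-factoring transforms A → αβ₁ | αβ₂ into A → αA' and A' → β₁ | β₂
(α is the longest common prefix among the alternatives). Repeat until
no nonterminal has two alternatives with a common prefix.

Round 1: T has alternatives sharing prefix 'g'. Introduce T': T → g T'
  Add: T' → ε
  Add: T' → (

No remaining common prefixes — done.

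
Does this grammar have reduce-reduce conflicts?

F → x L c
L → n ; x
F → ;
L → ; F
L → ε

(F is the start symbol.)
Augment with F' → F and build the canonical LR(0) collection (I0 = CLOSURE({[F' → . F]}), then GOTO on every symbol after a dot until no new states appear). It has 11 states:
  I0: { [F → . ;], [F → . x L c], [F' → . F] }  — shift
  I1: { [F → ; .] }  — reduce
  I2: { [F' → F .] }  — accept
  I3: { [F → x . L c], [L → . ; F], [L → . n ; x], [L → .] }  — shift, reduce
  I4: { [F → . ;], [F → . x L c], [L → ; . F] }  — shift
  I5: { [F → x L . c] }  — shift
  I6: { [L → n . ; x] }  — shift
  I7: { [L → n ; . x] }  — shift
  I8: { [L → n ; x .] }  — reduce
  I9: { [F → x L c .] }  — reduce
  I10: { [L → ; F .] }  — reduce

No state contains more than one complete item.

Answer: No reduce-reduce conflicts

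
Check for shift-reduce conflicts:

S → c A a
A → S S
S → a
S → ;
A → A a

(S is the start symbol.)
A shift-reduce conflict occurs when an LR(0) state has both:
  - a complete (reduce) item [A → α .] (dot at the end), and
  - a shift item [B → β . c γ] (dot before a terminal).

Augment with S' → S and build the canonical LR(0) collection (I0 = CLOSURE({[S' → . S]}), then GOTO on every symbol after a dot until no new states appear). It has 9 states:
  I0: { [S → . ;], [S → . a], [S → . c A a], [S' → . S] }  — shift
  I1: { [S → ; .] }  — reduce
  I2: { [S' → S .] }  — accept
  I3: { [S → a .] }  — reduce
  I4: { [A → . A a], [A → . S S], [S → . ;], [S → . a], [S → . c A a], [S → c . A a] }  — shift
  I5: { [A → A . a], [S → c A . a] }  — shift
  I6: { [A → S . S], [S → . ;], [S → . a], [S → . c A a] }  — shift
  I7: { [A → S S .] }  — reduce
  I8: { [A → A a .], [S → c A a .] }  — 2 reduces

No state contains both a complete item and a shift item.

Answer: No shift-reduce conflicts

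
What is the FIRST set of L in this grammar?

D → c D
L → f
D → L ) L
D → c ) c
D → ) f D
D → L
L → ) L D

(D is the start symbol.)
{ ')', 'f' }

To compute FIRST(L), examine every production with L on the left-hand side, reading each right-hand side left to right until a non-nullable symbol is reached.

From L → f:
  - f is a terminal: add 'f' and stop
From L → ) L D:
  - ')' is a terminal: add ')' and stop

Collecting: FIRST(L) = { ')', 'f' }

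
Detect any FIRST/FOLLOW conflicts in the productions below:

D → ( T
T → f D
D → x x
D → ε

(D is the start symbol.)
A FIRST/FOLLOW conflict occurs when a non-terminal N has a nullable alternative N → β (β ⇒* ε) and another alternative N → α with FIRST(α) ∩ FOLLOW(N) ≠ ∅: on such a lookahead the parser cannot decide between expanding α and letting N vanish via β.

Nullable non-terminals: D.

D: nullable alternative(s) D → ε; FOLLOW(D) = { $ }
  D → ( T: FIRST \ {ε} = { '(' } — disjoint from FOLLOW(D)
  D → x x: FIRST \ {ε} = { 'x' } — disjoint from FOLLOW(D)
  D → ε: FIRST \ {ε} = { } — this is the only nullable alternative, skip

T has no nullable alternative, so no FIRST/FOLLOW check is needed there.

No FIRST/FOLLOW conflicts found.

Answer: No FIRST/FOLLOW conflicts.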